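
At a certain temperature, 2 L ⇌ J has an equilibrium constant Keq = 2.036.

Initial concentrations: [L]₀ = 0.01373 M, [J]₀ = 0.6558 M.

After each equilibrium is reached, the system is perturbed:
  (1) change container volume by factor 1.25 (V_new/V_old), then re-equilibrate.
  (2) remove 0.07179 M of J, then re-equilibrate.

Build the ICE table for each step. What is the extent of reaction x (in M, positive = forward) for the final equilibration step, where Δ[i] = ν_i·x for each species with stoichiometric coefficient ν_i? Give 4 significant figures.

x = 0.01737 M

Q₀ = 3479 vs Keq = 2.036 ⇒ Q>K, reverse
Step 1:
                    L           J
  init        0.01373      0.6558
  Δ             0.447     -0.2235
  eq           0.4608      0.4323
  solve Keq expr → x = -0.2235; check Q = 2.036
Then change container volume by factor 1.25 (V_new/V_old).
Step 2:
                    L           J
  init         0.3686      0.3458
  Δ           0.03343    -0.01671
  eq            0.402      0.3291
  solve Keq expr → x = -0.01671; check Q = 2.036
Then remove 0.07179 M of J.
Step 3:
                    L           J
  init          0.402      0.2573
  Δ          -0.03474     0.01737
  eq           0.3673      0.2747
  solve Keq expr → x = 0.01737; check Q = 2.036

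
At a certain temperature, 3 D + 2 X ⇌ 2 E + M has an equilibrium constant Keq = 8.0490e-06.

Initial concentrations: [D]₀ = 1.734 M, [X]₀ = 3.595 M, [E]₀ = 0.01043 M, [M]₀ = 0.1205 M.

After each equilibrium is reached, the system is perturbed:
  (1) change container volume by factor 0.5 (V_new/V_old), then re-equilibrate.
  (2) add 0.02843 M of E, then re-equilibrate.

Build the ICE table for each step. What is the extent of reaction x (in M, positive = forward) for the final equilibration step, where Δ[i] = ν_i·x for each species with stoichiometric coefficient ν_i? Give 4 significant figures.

Q₀ = 1.9454e-07 vs Keq = 8.0490e-06 ⇒ Q<K, forward
Step 1:
                    D           X           E           M
  Initial       1.734       3.595     0.01043      0.1205
  Change     -0.06985    -0.04657     0.04657     0.02328
  Equil         1.664       3.548       0.057      0.1438
  solve Keq expr → x = 0.02328; check Q = 8.0490e-06
Then change container volume by factor 0.5 (V_new/V_old).
Step 2:
                    D           X           E           M
  Initial       3.328       7.097       0.114      0.2876
  Change      -0.1267    -0.08446     0.08446     0.04223
  Equil         3.202       7.012      0.1985      0.3298
  solve Keq expr → x = 0.04223; check Q = 8.0490e-06
Then add 0.02843 M of E.
Step 3:
                    D           X           E           M
  Initial       3.202       7.012      0.2269      0.3298
  Change      0.03217     0.02145    -0.02145    -0.01072
  Equil         3.234       7.034      0.2054      0.3191
  solve Keq expr → x = -0.01072; check Q = 8.0490e-06

x = -0.01072 M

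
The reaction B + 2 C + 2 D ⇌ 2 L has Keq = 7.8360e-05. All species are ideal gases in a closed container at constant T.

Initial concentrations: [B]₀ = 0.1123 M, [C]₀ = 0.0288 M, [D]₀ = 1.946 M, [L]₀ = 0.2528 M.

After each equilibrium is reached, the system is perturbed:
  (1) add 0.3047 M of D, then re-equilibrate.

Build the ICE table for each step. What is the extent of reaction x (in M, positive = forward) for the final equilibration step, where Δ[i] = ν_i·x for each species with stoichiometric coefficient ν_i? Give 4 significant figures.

Q₀ = 181.2 vs Keq = 7.8360e-05 ⇒ Q>K, reverse
Step 1:
                   B          C          D          L
  init        0.1123     0.0288      1.946     0.2528
  Δ           0.1251     0.2502     0.2502    -0.2502
  eq          0.2374      0.279      2.196   0.002642
  solve Keq expr → x = -0.1251; check Q = 7.8360e-05
Then add 0.3047 M of D.
Step 2:
                   B          C          D          L
  init        0.2374      0.279      2.501   0.002642
  Δ       -1.8056e-04 -3.6112e-04 -3.6112e-04 3.6112e-04
  eq          0.2372     0.2786        2.5   0.003003
  solve Keq expr → x = 1.8056e-04; check Q = 7.8360e-05

x = 1.8056e-04 M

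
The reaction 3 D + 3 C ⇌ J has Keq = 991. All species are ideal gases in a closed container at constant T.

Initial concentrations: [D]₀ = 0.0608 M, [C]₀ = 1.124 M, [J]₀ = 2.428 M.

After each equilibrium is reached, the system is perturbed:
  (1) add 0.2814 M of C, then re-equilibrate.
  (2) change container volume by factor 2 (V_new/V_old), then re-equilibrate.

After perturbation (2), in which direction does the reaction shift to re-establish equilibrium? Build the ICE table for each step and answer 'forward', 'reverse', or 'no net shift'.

Direction: reverse

Q₀ = 7607 vs Keq = 991 ⇒ Q>K, reverse
Step 1:
                    D           C           J
  init         0.0608       1.124       2.428
  Δ           0.05342     0.05342    -0.01781
  eq           0.1142       1.177        2.41
  solve Keq expr → x = -0.01781; check Q = 991
Then add 0.2814 M of C.
Step 2:
                    D           C           J
  init         0.1142       1.459        2.41
  Δ          -0.02062    -0.02062    0.006874
  eq           0.0936       1.438       2.417
  solve Keq expr → x = 0.006874; check Q = 991
Then change container volume by factor 2 (V_new/V_old).
Step 3:
                    D           C           J
  init         0.0468      0.7191       1.209
  Δ           0.08502     0.08502    -0.02834
  eq           0.1318      0.8041        1.18
  solve Keq expr → x = -0.02834; check Q = 991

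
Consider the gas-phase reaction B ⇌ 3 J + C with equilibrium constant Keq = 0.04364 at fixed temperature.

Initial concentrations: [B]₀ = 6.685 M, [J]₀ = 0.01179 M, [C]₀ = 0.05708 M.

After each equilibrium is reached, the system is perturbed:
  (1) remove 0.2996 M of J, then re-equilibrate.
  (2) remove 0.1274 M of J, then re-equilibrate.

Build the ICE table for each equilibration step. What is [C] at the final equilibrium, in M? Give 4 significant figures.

Q₀ = 1.3993e-08 vs Keq = 0.04364 ⇒ Q<K, forward
Step 1:
                   B          J          C
  I            6.685    0.01179    0.05708
  C          -0.3023     0.9068     0.3023
  E            6.383     0.9186     0.3593
  solve Keq expr → x = 0.3023; check Q = 0.04364
Then remove 0.2996 M of J.
Step 2:
                   B          J          C
  I            6.383      0.619     0.3593
  C         -0.07904     0.2371    0.07904
  E            6.304     0.8561     0.4384
  solve Keq expr → x = 0.07904; check Q = 0.04364
Then remove 0.1274 M of J.
Step 3:
                   B          J          C
  I            6.304     0.7287     0.4384
  C         -0.03478     0.1043    0.03478
  E            6.269     0.8331     0.4732
  solve Keq expr → x = 0.03478; check Q = 0.04364

[C]_eq = 0.4732 M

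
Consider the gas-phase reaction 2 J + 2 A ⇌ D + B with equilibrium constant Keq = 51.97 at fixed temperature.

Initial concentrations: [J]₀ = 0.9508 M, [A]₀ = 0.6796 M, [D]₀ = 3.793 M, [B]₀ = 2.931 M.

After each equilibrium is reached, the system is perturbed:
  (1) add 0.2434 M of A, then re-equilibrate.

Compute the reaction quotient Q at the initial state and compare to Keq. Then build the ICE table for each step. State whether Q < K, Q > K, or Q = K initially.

Q₀ = 26.63 vs Keq = 51.97 ⇒ Q<K, forward
Step 1:
                   J          A          D          B
  I           0.9508     0.6796      3.793      2.931
  C          -0.1159    -0.1159    0.05796    0.05796
  E           0.8349     0.5637      3.851      2.989
  solve Keq expr → x = 0.05796; check Q = 51.97
Then add 0.2434 M of A.
Step 2:
                   J          A          D          B
  I           0.8349     0.8071      3.851      2.989
  C          -0.1283    -0.1283    0.06416    0.06416
  E           0.7066     0.6788      3.915      3.053
  solve Keq expr → x = 0.06416; check Q = 51.97

Q₀ = 26.63; Q < K (proceeds forward)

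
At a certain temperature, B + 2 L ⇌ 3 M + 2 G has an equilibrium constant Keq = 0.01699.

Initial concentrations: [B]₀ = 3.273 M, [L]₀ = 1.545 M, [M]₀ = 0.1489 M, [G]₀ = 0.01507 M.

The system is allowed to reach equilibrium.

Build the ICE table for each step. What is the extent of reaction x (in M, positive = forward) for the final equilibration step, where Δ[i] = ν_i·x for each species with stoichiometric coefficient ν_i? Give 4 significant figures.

x = 0.1978 M

Q₀ = 9.5964e-08 vs Keq = 0.01699 ⇒ Q<K, forward
Step 1:
                    B           L           M           G
  init          3.273       1.545      0.1489     0.01507
  Δ           -0.1978     -0.3957      0.5935      0.3957
  eq            3.075       1.149      0.7424      0.4107
  solve Keq expr → x = 0.1978; check Q = 0.01699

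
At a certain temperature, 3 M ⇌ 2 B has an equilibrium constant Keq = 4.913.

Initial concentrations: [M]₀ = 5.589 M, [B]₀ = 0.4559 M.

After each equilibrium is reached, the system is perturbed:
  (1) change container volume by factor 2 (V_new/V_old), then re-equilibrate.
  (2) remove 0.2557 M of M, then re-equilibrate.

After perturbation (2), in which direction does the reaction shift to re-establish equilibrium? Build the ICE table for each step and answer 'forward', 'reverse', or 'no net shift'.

Q₀ = 0.001191 vs Keq = 4.913 ⇒ Q<K, forward
Step 1:
                    M           B
  Initial       5.589      0.4559
  Change       -4.282       2.855
  Equil         1.307       3.311
  solve Keq expr → x = 1.427; check Q = 4.913
Then change container volume by factor 2 (V_new/V_old).
Step 2:
                    M           B
  Initial      0.6533       1.655
  Change       0.1388    -0.09256
  Equil        0.7922       1.563
  solve Keq expr → x = -0.04628; check Q = 4.913
Then remove 0.2557 M of M.
Step 3:
                    M           B
  Initial      0.5365       1.563
  Change       0.2081     -0.1387
  Equil        0.7446       1.424
  solve Keq expr → x = -0.06937; check Q = 4.913

Direction: reverse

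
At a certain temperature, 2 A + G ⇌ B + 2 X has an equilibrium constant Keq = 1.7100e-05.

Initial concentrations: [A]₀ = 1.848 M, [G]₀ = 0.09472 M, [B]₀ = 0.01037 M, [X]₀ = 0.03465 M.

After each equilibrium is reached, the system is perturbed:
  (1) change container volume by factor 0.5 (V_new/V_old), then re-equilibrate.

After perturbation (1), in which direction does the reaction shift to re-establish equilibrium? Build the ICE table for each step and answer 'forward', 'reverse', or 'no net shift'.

Direction: no net shift

Q₀ = 3.8489e-05 vs Keq = 1.7100e-05 ⇒ Q>K, reverse
Step 1:
                   A          G          B          X
  init         1.848    0.09472    0.01037    0.03465
  Δ         0.006357   0.003179  -0.003179  -0.006357
  eq           1.854     0.0979   0.007191    0.02829
  solve Keq expr → x = -0.003179; check Q = 1.7100e-05
Then change container volume by factor 0.5 (V_new/V_old).
Step 2:
                   A          G          B          X
  init         3.709     0.1958    0.01438    0.05659
  Δ                0          0          0          0
  eq           3.709     0.1958    0.01438    0.05659
  solve Keq expr → x = 0; check Q = 1.7100e-05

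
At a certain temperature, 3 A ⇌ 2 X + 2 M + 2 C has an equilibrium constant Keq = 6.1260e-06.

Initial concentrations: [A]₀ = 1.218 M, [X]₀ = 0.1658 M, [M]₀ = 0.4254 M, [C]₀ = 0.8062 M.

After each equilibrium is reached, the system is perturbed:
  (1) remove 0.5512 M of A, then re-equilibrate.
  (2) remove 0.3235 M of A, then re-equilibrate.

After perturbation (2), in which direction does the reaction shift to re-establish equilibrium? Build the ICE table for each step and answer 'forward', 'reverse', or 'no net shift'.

Direction: reverse

Q₀ = 0.001789 vs Keq = 6.1260e-06 ⇒ Q>K, reverse
Step 1:
                    A           X           M           C
  Initial       1.218      0.1658      0.4254      0.8062
  Change       0.2147     -0.1431     -0.1431     -0.1431
  Equil         1.433     0.02268      0.2823      0.6631
  solve Keq expr → x = -0.07156; check Q = 6.1260e-06
Then remove 0.5512 M of A.
Step 2:
                    A           X           M           C
  Initial      0.8815     0.02268      0.2823      0.6631
  Change      0.01618    -0.01079    -0.01079    -0.01079
  Equil        0.8977     0.01189      0.2715      0.6523
  solve Keq expr → x = -0.005395; check Q = 6.1260e-06
Then remove 0.3235 M of A.
Step 3:
                    A           X           M           C
  Initial      0.5742     0.01189      0.2715      0.6523
  Change     0.008239   -0.005493   -0.005493   -0.005493
  Equil        0.5824    0.006394       0.266      0.6468
  solve Keq expr → x = -0.002746; check Q = 6.1260e-06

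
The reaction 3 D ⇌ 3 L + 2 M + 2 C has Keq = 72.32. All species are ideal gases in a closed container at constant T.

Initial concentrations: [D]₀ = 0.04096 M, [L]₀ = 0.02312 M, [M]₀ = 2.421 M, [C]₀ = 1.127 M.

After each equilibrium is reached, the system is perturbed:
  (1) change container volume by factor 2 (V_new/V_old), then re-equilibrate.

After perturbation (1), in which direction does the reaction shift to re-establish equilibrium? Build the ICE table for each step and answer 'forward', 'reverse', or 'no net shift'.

Direction: forward

Q₀ = 1.339 vs Keq = 72.32 ⇒ Q<K, forward
Step 1:
                   D          L          M          C
  I          0.04096    0.02312      2.421      1.127
  C         -0.02035    0.02035    0.01357    0.01357
  E          0.02061    0.04347      2.435      1.141
  solve Keq expr → x = 0.006783; check Q = 72.32
Then change container volume by factor 2 (V_new/V_old).
Step 2:
                   D          L          M          C
  I          0.01031    0.02173      1.217     0.5703
  C        -0.005206   0.005206   0.003471   0.003471
  E           0.0051    0.02694      1.221     0.5738
  solve Keq expr → x = 0.001735; check Q = 72.32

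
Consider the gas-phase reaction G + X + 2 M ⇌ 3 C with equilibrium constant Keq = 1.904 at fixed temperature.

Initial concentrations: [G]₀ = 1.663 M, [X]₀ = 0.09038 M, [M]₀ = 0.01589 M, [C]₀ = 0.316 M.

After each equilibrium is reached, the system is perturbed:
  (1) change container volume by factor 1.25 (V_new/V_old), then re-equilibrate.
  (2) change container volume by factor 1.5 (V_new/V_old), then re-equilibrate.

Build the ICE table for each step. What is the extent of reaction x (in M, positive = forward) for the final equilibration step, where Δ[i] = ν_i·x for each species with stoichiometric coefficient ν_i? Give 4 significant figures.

Q₀ = 831.5 vs Keq = 1.904 ⇒ Q>K, reverse
Step 1:
                    G           X           M           C
  Initial       1.663     0.09038     0.01589       0.316
  Change      0.04692     0.04692     0.09384     -0.1408
  Equil          1.71      0.1373      0.1097      0.1752
  solve Keq expr → x = -0.04692; check Q = 1.904
Then change container volume by factor 1.25 (V_new/V_old).
Step 2:
                    G           X           M           C
  Initial       1.368      0.1098     0.08778      0.1402
  Change     0.001861    0.001861    0.003722   -0.005583
  Equil          1.37      0.1117      0.0915      0.1346
  solve Keq expr → x = -0.001861; check Q = 1.904
Then change container volume by factor 1.5 (V_new/V_old).
Step 3:
                    G           X           M           C
  Initial      0.9132     0.07447       0.061     0.08974
  Change      0.00223     0.00223     0.00446    -0.00669
  Equil        0.9154      0.0767     0.06546     0.08305
  solve Keq expr → x = -0.00223; check Q = 1.904

x = -0.00223 M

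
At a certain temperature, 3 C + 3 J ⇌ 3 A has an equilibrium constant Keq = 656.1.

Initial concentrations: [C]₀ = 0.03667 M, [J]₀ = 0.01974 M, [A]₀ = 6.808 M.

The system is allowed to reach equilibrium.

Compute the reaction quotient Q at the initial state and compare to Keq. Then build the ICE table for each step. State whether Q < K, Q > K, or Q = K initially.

Q₀ = 8.3193e+11; Q > K (proceeds reverse)

Q₀ = 8.3193e+11 vs Keq = 656.1 ⇒ Q>K, reverse
Step 1:
                   C          J          A
  Initial    0.03667    0.01974      6.808
  Change      0.8031     0.8031    -0.8031
  Equil       0.8398     0.8229      6.005
  solve Keq expr → x = -0.2677; check Q = 656.1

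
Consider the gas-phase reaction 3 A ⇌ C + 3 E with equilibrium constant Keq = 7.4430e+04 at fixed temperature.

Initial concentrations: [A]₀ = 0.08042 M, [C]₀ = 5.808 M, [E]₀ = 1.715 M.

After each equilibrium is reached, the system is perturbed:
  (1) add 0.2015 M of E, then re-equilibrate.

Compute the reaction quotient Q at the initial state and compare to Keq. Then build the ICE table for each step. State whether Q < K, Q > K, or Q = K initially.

Q₀ = 5.6328e+04 vs Keq = 7.4430e+04 ⇒ Q<K, forward
Step 1:
                  A         C         E
  Initial   0.08042     5.808     1.715
  Change  -0.006832  0.002277  0.006832
  Equil     0.07359      5.81     1.722
  solve Keq expr → x = 0.002277; check Q = 7.4430e+04
Then add 0.2015 M of E.
Step 2:
                  A         C         E
  Initial   0.07359      5.81     1.923
  Change   0.008246 -0.002749 -0.008246
  Equil     0.08183     5.808     1.915
  solve Keq expr → x = -0.002749; check Q = 7.4430e+04

Q₀ = 5.6328e+04; Q < K (proceeds forward)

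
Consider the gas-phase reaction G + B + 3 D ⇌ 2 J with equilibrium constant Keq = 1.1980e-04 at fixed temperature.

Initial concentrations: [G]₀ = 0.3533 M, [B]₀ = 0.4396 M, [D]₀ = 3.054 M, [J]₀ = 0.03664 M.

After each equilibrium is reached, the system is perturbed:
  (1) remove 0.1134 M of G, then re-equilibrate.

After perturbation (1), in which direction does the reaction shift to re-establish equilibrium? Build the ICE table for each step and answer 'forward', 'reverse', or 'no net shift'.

Direction: reverse

Q₀ = 3.0346e-04 vs Keq = 1.1980e-04 ⇒ Q>K, reverse
Step 1:
                    G           B           D           J
  Initial      0.3533      0.4396       3.054     0.03664
  Change     0.006506    0.006506     0.01952    -0.01301
  Equil        0.3598      0.4461       3.074     0.02363
  solve Keq expr → x = -0.006506; check Q = 1.1980e-04
Then remove 0.1134 M of G.
Step 2:
                    G           B           D           J
  Initial      0.2464      0.4461       3.074     0.02363
  Change     0.001949    0.001949    0.005848   -0.003899
  Equil        0.2484      0.4481       3.079     0.01973
  solve Keq expr → x = -0.001949; check Q = 1.1980e-04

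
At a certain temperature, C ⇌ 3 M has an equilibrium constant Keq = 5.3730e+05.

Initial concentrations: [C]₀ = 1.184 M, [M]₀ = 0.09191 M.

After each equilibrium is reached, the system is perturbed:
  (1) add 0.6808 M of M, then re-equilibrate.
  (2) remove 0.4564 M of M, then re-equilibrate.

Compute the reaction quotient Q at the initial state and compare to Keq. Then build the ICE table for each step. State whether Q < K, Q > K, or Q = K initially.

Q₀ = 6.5575e-04 vs Keq = 5.3730e+05 ⇒ Q<K, forward
Step 1:
                  C         M
  I           1.184   0.09191
  C          -1.184     3.552
  E       9.0030e-05     3.644
  solve Keq expr → x = 1.184; check Q = 5.3730e+05
Then add 0.6808 M of M.
Step 2:
                  C         M
  I       9.0030e-05     4.324
  C       6.0463e-05 -1.8139e-04
  E       1.5049e-04     4.324
  solve Keq expr → x = -6.0463e-05; check Q = 5.3730e+05
Then remove 0.4564 M of M.
Step 3:
                  C         M
  I       1.5049e-04     3.868
  C       -4.2788e-05 1.2836e-04
  E       1.0771e-04     3.868
  solve Keq expr → x = 4.2788e-05; check Q = 5.3730e+05

Q₀ = 6.5575e-04; Q < K (proceeds forward)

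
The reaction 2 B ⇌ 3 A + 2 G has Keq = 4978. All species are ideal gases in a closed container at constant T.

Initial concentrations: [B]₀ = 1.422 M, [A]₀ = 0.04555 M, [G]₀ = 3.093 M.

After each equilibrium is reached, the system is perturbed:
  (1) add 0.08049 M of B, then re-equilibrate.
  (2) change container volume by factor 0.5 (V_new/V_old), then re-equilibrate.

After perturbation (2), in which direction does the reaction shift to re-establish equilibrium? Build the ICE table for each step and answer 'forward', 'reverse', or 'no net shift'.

Direction: reverse

Q₀ = 4.4712e-04 vs Keq = 4978 ⇒ Q<K, forward
Step 1:
                  B         A         G
  Initial     1.422   0.04555     3.093
  Change     -1.257     1.885     1.257
  Equil      0.1654     1.931      4.35
  solve Keq expr → x = 0.6283; check Q = 4978
Then add 0.08049 M of B.
Step 2:
                  B         A         G
  Initial    0.2459     1.931      4.35
  Change   -0.06512   0.09768   0.06512
  Equil      0.1807     2.028     4.415
  solve Keq expr → x = 0.03256; check Q = 4978
Then change container volume by factor 0.5 (V_new/V_old).
Step 3:
                  B         A         G
  Initial    0.3615     4.056      8.83
  Change     0.4039   -0.6059   -0.4039
  Equil      0.7654      3.45     8.426
  solve Keq expr → x = -0.202; check Q = 4978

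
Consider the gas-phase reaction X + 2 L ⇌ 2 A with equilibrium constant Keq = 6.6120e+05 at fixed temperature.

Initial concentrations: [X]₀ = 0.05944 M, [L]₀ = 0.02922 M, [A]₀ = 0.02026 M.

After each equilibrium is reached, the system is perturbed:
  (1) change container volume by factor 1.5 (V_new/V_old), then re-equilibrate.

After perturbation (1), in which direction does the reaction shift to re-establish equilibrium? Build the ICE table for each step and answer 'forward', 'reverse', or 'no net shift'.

Q₀ = 8.088 vs Keq = 6.6120e+05 ⇒ Q<K, forward
Step 1:
                  X         L         A
  Initial   0.05944   0.02922   0.02026
  Change   -0.01447  -0.02893   0.02893
  Equil     0.04497 2.8528e-04   0.04919
  solve Keq expr → x = 0.01447; check Q = 6.6120e+05
Then change container volume by factor 1.5 (V_new/V_old).
Step 2:
                  X         L         A
  Initial   0.02998 1.9019e-04    0.0328
  Change  2.1181e-05 4.2361e-05 -4.2361e-05
  Equil        0.03 2.3255e-04   0.03275
  solve Keq expr → x = -2.1181e-05; check Q = 6.6120e+05

Direction: reverse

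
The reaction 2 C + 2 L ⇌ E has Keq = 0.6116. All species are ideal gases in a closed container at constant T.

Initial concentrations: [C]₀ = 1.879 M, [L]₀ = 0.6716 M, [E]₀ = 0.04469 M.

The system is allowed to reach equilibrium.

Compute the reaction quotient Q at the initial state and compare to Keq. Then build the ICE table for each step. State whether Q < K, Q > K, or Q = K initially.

Q₀ = 0.02806; Q < K (proceeds forward)

Q₀ = 0.02806 vs Keq = 0.6116 ⇒ Q<K, forward
Step 1:
                  C         L         E
  Initial     1.879    0.6716   0.04469
  Change    -0.3085   -0.3085    0.1542
  Equil       1.571    0.3631    0.1989
  solve Keq expr → x = 0.1542; check Q = 0.6116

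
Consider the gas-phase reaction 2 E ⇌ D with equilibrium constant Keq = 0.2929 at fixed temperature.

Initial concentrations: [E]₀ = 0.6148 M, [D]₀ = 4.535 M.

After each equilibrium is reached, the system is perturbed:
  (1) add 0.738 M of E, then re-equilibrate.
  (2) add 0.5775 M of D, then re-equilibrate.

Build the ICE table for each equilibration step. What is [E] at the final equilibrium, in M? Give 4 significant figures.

Q₀ = 12 vs Keq = 0.2929 ⇒ Q>K, reverse
Step 1:
                   E          D
  init        0.6148      4.535
  Δ            2.686     -1.343
  eq           3.301      3.192
  solve Keq expr → x = -1.343; check Q = 0.2929
Then add 0.738 M of E.
Step 2:
                   E          D
  init         4.039      3.192
  Δ          -0.5891     0.2945
  eq            3.45      3.486
  solve Keq expr → x = 0.2945; check Q = 0.2929
Then add 0.5775 M of D.
Step 3:
                   E          D
  init          3.45      4.064
  Δ           0.2233    -0.1116
  eq           3.673      3.952
  solve Keq expr → x = -0.1116; check Q = 0.2929

[E]_eq = 3.673 M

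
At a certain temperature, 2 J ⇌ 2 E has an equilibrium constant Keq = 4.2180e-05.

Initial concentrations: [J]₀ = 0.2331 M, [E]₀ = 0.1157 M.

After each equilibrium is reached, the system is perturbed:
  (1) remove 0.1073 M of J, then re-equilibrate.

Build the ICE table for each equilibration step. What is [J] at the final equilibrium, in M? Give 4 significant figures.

Q₀ = 0.2464 vs Keq = 4.2180e-05 ⇒ Q>K, reverse
Step 1:
                  J         E
  init       0.2331    0.1157
  Δ          0.1134   -0.1134
  eq         0.3465  0.002251
  solve Keq expr → x = -0.05672; check Q = 4.2180e-05
Then remove 0.1073 M of J.
Step 2:
                  J         E
  init       0.2392  0.002251
  Δ       6.9238e-04 -6.9238e-04
  eq         0.2399  0.001558
  solve Keq expr → x = -3.4619e-04; check Q = 4.2180e-05

[J]_eq = 0.2399 M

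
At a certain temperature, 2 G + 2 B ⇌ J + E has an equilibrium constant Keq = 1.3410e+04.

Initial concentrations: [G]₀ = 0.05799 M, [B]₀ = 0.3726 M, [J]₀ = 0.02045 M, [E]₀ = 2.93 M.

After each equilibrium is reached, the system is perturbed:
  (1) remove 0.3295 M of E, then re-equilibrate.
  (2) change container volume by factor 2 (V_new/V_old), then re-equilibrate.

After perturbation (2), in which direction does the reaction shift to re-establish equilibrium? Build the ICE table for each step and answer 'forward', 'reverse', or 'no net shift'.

Direction: reverse

Q₀ = 128.3 vs Keq = 1.3410e+04 ⇒ Q<K, forward
Step 1:
                    G           B           J           E
  Initial     0.05799      0.3726     0.02045        2.93
  Change     -0.04832    -0.04832     0.02416     0.02416
  Equil      0.009667      0.3243     0.04461       2.954
  solve Keq expr → x = 0.02416; check Q = 1.3410e+04
Then remove 0.3295 M of E.
Step 2:
                    G           B           J           E
  Initial    0.009667      0.3243     0.04461       2.625
  Change  -5.1391e-04 -5.1391e-04  2.5696e-04  2.5696e-04
  Equil      0.009153      0.3238     0.04487       2.625
  solve Keq expr → x = 2.5696e-04; check Q = 1.3410e+04
Then change container volume by factor 2 (V_new/V_old).
Step 3:
                    G           B           J           E
  Initial    0.004577      0.1619     0.02243       1.312
  Change      0.00395     0.00395   -0.001975   -0.001975
  Equil      0.008527      0.1658     0.02046        1.31
  solve Keq expr → x = -0.001975; check Q = 1.3410e+04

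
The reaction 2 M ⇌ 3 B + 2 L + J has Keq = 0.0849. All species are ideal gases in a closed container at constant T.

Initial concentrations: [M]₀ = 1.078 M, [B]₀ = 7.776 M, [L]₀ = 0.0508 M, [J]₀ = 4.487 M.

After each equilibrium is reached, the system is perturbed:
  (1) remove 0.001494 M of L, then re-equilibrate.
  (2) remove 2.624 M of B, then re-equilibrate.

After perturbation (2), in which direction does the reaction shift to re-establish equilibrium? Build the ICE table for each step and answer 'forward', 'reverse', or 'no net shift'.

Q₀ = 4.685 vs Keq = 0.0849 ⇒ Q>K, reverse
Step 1:
                   M          B          L          J
  I            1.078      7.776     0.0508      4.487
  C          0.04358   -0.06537   -0.04358   -0.02179
  E            1.122      7.711   0.007223      4.465
  solve Keq expr → x = -0.02179; check Q = 0.0849
Then remove 0.001494 M of L.
Step 2:
                   M          B          L          J
  I            1.122      7.711   0.005729      4.465
  C        -0.001481   0.002221   0.001481 7.4038e-04
  E             1.12      7.713    0.00721      4.466
  solve Keq expr → x = 7.4038e-04; check Q = 0.0849
Then remove 2.624 M of B.
Step 3:
                   M          B          L          J
  I             1.12      5.089    0.00721      4.466
  C        -0.006129   0.009193   0.006129   0.003064
  E            1.114      5.098    0.01334      4.469
  solve Keq expr → x = 0.003064; check Q = 0.0849

Direction: forward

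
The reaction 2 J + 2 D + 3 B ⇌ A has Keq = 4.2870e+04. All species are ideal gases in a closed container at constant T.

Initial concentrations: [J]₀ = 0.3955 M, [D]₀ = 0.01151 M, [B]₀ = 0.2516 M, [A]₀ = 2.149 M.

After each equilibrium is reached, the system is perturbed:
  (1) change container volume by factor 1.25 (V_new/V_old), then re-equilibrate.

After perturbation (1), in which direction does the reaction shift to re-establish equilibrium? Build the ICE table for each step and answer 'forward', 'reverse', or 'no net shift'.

Direction: reverse

Q₀ = 6.5112e+06 vs Keq = 4.2870e+04 ⇒ Q>K, reverse
Step 1:
                   J          D          B          A
  Initial     0.3955    0.01151     0.2516      2.149
  Change     0.06347    0.06347     0.0952   -0.03173
  Equil        0.459    0.07498     0.3468      2.117
  solve Keq expr → x = -0.03173; check Q = 4.2870e+04
Then change container volume by factor 1.25 (V_new/V_old).
Step 2:
                   J          D          B          A
  Initial     0.3672    0.05998     0.2774      1.694
  Change     0.02787    0.02787     0.0418   -0.01393
  Equil        0.395    0.08785     0.3192       1.68
  solve Keq expr → x = -0.01393; check Q = 4.2870e+04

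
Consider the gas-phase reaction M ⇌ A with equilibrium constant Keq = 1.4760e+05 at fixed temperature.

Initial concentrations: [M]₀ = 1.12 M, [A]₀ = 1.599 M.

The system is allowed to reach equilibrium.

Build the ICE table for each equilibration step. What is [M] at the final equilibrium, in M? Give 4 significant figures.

[M]_eq = 1.8421e-05 M

Q₀ = 1.428 vs Keq = 1.4760e+05 ⇒ Q<K, forward
Step 1:
                  M         A
  init         1.12     1.599
  Δ           -1.12      1.12
  eq      1.8421e-05     2.719
  solve Keq expr → x = 1.12; check Q = 1.4760e+05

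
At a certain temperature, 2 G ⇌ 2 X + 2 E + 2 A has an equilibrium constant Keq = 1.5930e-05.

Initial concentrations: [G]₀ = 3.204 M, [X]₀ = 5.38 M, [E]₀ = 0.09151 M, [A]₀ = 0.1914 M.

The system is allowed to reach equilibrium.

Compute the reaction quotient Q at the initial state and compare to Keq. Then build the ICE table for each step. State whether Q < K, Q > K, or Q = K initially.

Q₀ = 8.6497e-04; Q > K (proceeds reverse)

Q₀ = 8.6497e-04 vs Keq = 1.5930e-05 ⇒ Q>K, reverse
Step 1:
                    G           X           E           A
  init          3.204        5.38     0.09151      0.1914
  Δ           0.07105    -0.07105    -0.07105    -0.07105
  eq            3.275       5.309     0.02046      0.1203
  solve Keq expr → x = -0.03553; check Q = 1.5930e-05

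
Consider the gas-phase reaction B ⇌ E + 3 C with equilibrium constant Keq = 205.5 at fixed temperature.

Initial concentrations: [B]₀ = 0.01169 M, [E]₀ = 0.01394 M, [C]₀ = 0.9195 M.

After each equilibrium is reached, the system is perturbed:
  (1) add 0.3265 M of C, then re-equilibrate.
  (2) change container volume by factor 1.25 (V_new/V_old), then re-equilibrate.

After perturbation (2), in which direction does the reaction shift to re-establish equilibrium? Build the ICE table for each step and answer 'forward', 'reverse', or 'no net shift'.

Q₀ = 0.9271 vs Keq = 205.5 ⇒ Q<K, forward
Step 1:
                   B          E          C
  Initial    0.01169    0.01394     0.9195
  Change    -0.01158    0.01158    0.03475
  Equil   1.0792e-04    0.02552     0.9542
  solve Keq expr → x = 0.01158; check Q = 205.5
Then add 0.3265 M of C.
Step 2:
                   B          E          C
  Initial 1.0792e-04    0.02552      1.281
  Change  1.5117e-04 -1.5117e-04 -4.5352e-04
  Equil   2.5909e-04    0.02537       1.28
  solve Keq expr → x = -1.5117e-04; check Q = 205.5
Then change container volume by factor 1.25 (V_new/V_old).
Step 3:
                   B          E          C
  Initial 2.0727e-04     0.0203      1.024
  Change  -1.0053e-04 1.0053e-04 3.0159e-04
  Equil   1.0674e-04     0.0204      1.025
  solve Keq expr → x = 1.0053e-04; check Q = 205.5

Direction: forward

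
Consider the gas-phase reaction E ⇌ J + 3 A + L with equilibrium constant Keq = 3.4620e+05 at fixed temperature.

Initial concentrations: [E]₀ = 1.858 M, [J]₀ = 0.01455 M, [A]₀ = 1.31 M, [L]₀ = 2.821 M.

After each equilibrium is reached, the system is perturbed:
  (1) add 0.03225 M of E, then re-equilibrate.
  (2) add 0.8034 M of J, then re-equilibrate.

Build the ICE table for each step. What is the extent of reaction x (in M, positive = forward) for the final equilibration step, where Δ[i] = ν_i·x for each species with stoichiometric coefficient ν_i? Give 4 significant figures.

x = -0.003588 M

Q₀ = 0.04966 vs Keq = 3.4620e+05 ⇒ Q<K, forward
Step 1:
                   E          J          A          L
  init         1.858    0.01455       1.31      2.821
  Δ            -1.85       1.85       5.55       1.85
  eq        0.008119      1.864       6.86      4.671
  solve Keq expr → x = 1.85; check Q = 3.4620e+05
Then add 0.03225 M of E.
Step 2:
                   E          J          A          L
  init       0.04037      1.864       6.86      4.671
  Δ         -0.03171    0.03171    0.09512    0.03171
  eq        0.008664      1.896      6.955      4.703
  solve Keq expr → x = 0.03171; check Q = 3.4620e+05
Then add 0.8034 M of J.
Step 3:
                   E          J          A          L
  init      0.008664        2.7      6.955      4.703
  Δ         0.003588  -0.003588   -0.01076  -0.003588
  eq         0.01225      2.696      6.944      4.699
  solve Keq expr → x = -0.003588; check Q = 3.4620e+05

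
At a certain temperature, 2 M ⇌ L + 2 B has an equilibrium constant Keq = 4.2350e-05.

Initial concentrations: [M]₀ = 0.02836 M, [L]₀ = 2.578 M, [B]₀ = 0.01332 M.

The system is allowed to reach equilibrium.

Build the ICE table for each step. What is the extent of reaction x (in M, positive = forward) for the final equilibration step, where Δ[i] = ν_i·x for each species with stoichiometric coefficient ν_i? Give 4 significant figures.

Q₀ = 0.5687 vs Keq = 4.2350e-05 ⇒ Q>K, reverse
Step 1:
                  M         L         B
  I         0.02836     2.578   0.01332
  C         0.01315 -0.006576  -0.01315
  E         0.04151     2.571 1.6846e-04
  solve Keq expr → x = -0.006576; check Q = 4.2350e-05

x = -0.006576 M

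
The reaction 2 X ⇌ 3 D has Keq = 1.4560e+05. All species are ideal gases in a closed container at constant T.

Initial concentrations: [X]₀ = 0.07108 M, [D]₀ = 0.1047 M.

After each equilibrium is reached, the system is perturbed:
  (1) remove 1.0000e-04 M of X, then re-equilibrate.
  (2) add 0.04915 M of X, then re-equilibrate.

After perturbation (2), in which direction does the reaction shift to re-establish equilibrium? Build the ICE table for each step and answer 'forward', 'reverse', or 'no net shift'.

Direction: forward

Q₀ = 0.2272 vs Keq = 1.4560e+05 ⇒ Q<K, forward
Step 1:
                    X           D
  init        0.07108      0.1047
  Δ          -0.07083      0.1062
  eq       2.5390e-04      0.2109
  solve Keq expr → x = 0.03541; check Q = 1.4560e+05
Then remove 1.0000e-04 M of X.
Step 2:
                    X           D
  init     1.5390e-04      0.2109
  Δ        9.9730e-05 -1.4959e-04
  eq       2.5363e-04      0.2108
  solve Keq expr → x = -4.9865e-05; check Q = 1.4560e+05
Then add 0.04915 M of X.
Step 3:
                    X           D
  init         0.0494      0.2108
  Δ          -0.04901     0.07351
  eq       3.9727e-04      0.2843
  solve Keq expr → x = 0.0245; check Q = 1.4560e+05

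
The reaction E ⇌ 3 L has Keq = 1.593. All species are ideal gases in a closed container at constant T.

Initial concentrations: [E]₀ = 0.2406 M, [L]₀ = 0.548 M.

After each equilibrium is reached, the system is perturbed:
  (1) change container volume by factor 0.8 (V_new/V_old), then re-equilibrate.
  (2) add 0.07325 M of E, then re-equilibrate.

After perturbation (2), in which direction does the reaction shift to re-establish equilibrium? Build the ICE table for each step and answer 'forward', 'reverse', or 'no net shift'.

Direction: forward

Q₀ = 0.684 vs Keq = 1.593 ⇒ Q<K, forward
Step 1:
                  E         L
  Initial    0.2406     0.548
  Change   -0.04378    0.1313
  Equil      0.1968    0.6793
  solve Keq expr → x = 0.04378; check Q = 1.593
Then change container volume by factor 0.8 (V_new/V_old).
Step 2:
                  E         L
  Initial     0.246    0.8492
  Change    0.02969  -0.08906
  Equil      0.2757    0.7601
  solve Keq expr → x = -0.02969; check Q = 1.593
Then add 0.07325 M of E.
Step 3:
                  E         L
  Initial     0.349    0.7601
  Change   -0.01635   0.04906
  Equil      0.3326    0.8092
  solve Keq expr → x = 0.01635; check Q = 1.593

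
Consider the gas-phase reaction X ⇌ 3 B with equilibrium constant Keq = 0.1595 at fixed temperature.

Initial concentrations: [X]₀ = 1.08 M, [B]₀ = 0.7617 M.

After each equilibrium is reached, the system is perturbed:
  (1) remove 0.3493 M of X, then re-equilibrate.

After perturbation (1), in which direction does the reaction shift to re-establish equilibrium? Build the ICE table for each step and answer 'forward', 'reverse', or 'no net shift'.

Q₀ = 0.4092 vs Keq = 0.1595 ⇒ Q>K, reverse
Step 1:
                    X           B
  init           1.08      0.7617
  Δ           0.06479     -0.1944
  eq            1.145      0.5673
  solve Keq expr → x = -0.06479; check Q = 0.1595
Then remove 0.3493 M of X.
Step 2:
                    X           B
  init         0.7955      0.5673
  Δ            0.0202    -0.06061
  eq           0.8157      0.5067
  solve Keq expr → x = -0.0202; check Q = 0.1595

Direction: reverse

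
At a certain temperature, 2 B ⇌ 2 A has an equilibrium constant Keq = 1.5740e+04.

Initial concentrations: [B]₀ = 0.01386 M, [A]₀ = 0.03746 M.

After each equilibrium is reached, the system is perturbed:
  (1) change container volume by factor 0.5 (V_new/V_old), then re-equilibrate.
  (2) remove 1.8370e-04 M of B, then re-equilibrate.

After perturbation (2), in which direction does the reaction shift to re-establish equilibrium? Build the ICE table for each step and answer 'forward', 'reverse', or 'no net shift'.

Q₀ = 7.305 vs Keq = 1.5740e+04 ⇒ Q<K, forward
Step 1:
                  B         A
  Initial   0.01386   0.03746
  Change   -0.01345   0.01345
  Equil   4.0582e-04   0.05091
  solve Keq expr → x = 0.006727; check Q = 1.5740e+04
Then change container volume by factor 0.5 (V_new/V_old).
Step 2:
                  B         A
  Initial 8.1165e-04    0.1018
  Change          0         0
  Equil   8.1165e-04    0.1018
  solve Keq expr → x = 0; check Q = 1.5740e+04
Then remove 1.8370e-04 M of B.
Step 3:
                  B         A
  Initial 6.2795e-04    0.1018
  Change  1.8225e-04 -1.8225e-04
  Equil   8.1019e-04    0.1016
  solve Keq expr → x = -9.1124e-05; check Q = 1.5740e+04

Direction: reverse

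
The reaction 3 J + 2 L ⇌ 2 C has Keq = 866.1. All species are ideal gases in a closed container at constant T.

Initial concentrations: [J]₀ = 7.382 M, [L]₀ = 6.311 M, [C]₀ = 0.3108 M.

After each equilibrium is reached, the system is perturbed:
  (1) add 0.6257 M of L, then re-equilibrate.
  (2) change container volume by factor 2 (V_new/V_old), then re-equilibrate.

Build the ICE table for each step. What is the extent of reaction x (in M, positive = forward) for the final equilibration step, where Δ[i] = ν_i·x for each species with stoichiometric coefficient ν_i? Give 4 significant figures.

x = -0.02823 M

Q₀ = 6.0290e-06 vs Keq = 866.1 ⇒ Q<K, forward
Step 1:
                   J          L          C
  init         7.382      6.311     0.3108
  Δ            -7.15     -4.767      4.767
  eq           0.232      1.544      5.077
  solve Keq expr → x = 2.383; check Q = 866.1
Then add 0.6257 M of L.
Step 2:
                   J          L          C
  init         0.232       2.17      5.077
  Δ         -0.04463   -0.02975    0.02975
  eq          0.1873       2.14      5.107
  solve Keq expr → x = 0.01488; check Q = 866.1
Then change container volume by factor 2 (V_new/V_old).
Step 3:
                   J          L          C
  init       0.09367       1.07      2.554
  Δ          0.08468    0.05645   -0.05645
  eq          0.1783      1.127      2.497
  solve Keq expr → x = -0.02823; check Q = 866.1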